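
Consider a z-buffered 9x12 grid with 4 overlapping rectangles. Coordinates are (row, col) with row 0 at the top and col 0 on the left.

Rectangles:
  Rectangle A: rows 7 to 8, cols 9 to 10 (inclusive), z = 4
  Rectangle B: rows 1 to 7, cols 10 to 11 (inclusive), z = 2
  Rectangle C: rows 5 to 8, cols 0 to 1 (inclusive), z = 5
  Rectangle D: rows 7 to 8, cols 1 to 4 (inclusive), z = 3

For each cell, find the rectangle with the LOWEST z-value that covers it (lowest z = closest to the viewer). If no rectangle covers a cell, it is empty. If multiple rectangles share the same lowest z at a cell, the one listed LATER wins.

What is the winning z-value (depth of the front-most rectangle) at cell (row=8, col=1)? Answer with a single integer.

Check cell (8,1):
  A: rows 7-8 cols 9-10 -> outside (col miss)
  B: rows 1-7 cols 10-11 -> outside (row miss)
  C: rows 5-8 cols 0-1 z=5 -> covers; best now C (z=5)
  D: rows 7-8 cols 1-4 z=3 -> covers; best now D (z=3)
Winner: D at z=3

Answer: 3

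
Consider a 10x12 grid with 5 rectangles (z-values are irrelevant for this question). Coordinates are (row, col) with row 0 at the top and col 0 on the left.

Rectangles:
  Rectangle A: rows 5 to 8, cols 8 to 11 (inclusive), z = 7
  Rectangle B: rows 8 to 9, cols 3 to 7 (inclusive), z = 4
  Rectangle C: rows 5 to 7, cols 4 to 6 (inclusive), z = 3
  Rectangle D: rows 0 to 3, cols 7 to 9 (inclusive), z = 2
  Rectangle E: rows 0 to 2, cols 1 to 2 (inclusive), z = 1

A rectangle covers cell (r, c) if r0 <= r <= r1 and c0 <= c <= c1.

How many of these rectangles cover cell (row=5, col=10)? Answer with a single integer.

Answer: 1

Derivation:
Check cell (5,10):
  A: rows 5-8 cols 8-11 -> covers
  B: rows 8-9 cols 3-7 -> outside (row miss)
  C: rows 5-7 cols 4-6 -> outside (col miss)
  D: rows 0-3 cols 7-9 -> outside (row miss)
  E: rows 0-2 cols 1-2 -> outside (row miss)
Count covering = 1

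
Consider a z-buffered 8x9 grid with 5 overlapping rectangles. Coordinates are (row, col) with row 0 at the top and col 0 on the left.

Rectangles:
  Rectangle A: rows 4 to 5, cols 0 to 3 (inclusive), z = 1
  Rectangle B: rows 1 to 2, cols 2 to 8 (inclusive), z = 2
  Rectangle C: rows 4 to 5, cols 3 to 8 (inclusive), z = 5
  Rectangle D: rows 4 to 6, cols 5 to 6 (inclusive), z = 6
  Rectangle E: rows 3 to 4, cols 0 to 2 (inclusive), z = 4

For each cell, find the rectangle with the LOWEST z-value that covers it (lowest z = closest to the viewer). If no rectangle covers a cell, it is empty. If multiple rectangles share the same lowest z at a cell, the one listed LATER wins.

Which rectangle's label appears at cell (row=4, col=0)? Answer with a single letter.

Answer: A

Derivation:
Check cell (4,0):
  A: rows 4-5 cols 0-3 z=1 -> covers; best now A (z=1)
  B: rows 1-2 cols 2-8 -> outside (row miss)
  C: rows 4-5 cols 3-8 -> outside (col miss)
  D: rows 4-6 cols 5-6 -> outside (col miss)
  E: rows 3-4 cols 0-2 z=4 -> covers; best now A (z=1)
Winner: A at z=1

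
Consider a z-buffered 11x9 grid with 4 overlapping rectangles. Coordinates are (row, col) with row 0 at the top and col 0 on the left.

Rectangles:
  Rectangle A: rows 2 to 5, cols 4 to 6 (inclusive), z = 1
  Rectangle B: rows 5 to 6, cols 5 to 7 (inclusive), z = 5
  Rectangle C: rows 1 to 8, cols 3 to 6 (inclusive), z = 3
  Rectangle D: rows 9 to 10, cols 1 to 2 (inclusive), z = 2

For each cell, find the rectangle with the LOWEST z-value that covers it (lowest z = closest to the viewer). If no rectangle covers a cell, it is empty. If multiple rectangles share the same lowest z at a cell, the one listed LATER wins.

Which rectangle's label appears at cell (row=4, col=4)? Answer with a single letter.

Check cell (4,4):
  A: rows 2-5 cols 4-6 z=1 -> covers; best now A (z=1)
  B: rows 5-6 cols 5-7 -> outside (row miss)
  C: rows 1-8 cols 3-6 z=3 -> covers; best now A (z=1)
  D: rows 9-10 cols 1-2 -> outside (row miss)
Winner: A at z=1

Answer: A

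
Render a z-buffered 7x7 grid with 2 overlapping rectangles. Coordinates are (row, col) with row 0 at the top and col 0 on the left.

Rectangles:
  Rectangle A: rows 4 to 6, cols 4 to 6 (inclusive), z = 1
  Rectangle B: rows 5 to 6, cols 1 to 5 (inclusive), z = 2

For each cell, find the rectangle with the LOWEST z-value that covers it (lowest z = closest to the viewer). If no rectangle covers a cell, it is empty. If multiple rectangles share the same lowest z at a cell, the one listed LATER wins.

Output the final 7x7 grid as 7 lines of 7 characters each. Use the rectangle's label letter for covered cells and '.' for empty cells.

.......
.......
.......
.......
....AAA
.BBBAAA
.BBBAAA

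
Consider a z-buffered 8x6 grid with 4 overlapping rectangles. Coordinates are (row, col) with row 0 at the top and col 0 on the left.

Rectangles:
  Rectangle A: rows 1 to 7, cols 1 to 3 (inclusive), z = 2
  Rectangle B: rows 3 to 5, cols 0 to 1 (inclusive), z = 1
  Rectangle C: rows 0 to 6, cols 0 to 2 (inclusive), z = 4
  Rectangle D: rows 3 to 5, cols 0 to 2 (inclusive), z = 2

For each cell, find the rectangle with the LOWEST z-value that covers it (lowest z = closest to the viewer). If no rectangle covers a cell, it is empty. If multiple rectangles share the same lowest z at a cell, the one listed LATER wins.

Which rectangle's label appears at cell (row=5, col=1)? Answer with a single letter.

Check cell (5,1):
  A: rows 1-7 cols 1-3 z=2 -> covers; best now A (z=2)
  B: rows 3-5 cols 0-1 z=1 -> covers; best now B (z=1)
  C: rows 0-6 cols 0-2 z=4 -> covers; best now B (z=1)
  D: rows 3-5 cols 0-2 z=2 -> covers; best now B (z=1)
Winner: B at z=1

Answer: B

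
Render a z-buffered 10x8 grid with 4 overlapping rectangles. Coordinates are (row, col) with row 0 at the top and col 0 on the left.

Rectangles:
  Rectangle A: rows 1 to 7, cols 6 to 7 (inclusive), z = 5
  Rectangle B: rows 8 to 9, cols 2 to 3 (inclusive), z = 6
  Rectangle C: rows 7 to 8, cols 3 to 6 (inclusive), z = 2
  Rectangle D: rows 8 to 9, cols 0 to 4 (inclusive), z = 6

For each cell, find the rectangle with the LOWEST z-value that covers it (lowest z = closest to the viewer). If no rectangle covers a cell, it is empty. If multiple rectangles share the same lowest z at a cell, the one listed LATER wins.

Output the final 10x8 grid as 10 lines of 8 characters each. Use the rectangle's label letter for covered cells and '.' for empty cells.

........
......AA
......AA
......AA
......AA
......AA
......AA
...CCCCA
DDDCCCC.
DDDDD...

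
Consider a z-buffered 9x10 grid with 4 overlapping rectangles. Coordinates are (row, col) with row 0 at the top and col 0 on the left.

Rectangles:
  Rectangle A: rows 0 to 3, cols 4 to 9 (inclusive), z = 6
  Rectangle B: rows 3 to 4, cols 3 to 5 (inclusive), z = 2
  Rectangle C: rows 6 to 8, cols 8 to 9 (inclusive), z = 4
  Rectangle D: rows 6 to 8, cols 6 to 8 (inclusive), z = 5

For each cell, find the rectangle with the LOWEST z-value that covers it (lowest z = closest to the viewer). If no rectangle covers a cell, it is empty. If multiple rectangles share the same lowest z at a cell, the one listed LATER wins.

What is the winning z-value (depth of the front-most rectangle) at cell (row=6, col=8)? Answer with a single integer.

Answer: 4

Derivation:
Check cell (6,8):
  A: rows 0-3 cols 4-9 -> outside (row miss)
  B: rows 3-4 cols 3-5 -> outside (row miss)
  C: rows 6-8 cols 8-9 z=4 -> covers; best now C (z=4)
  D: rows 6-8 cols 6-8 z=5 -> covers; best now C (z=4)
Winner: C at z=4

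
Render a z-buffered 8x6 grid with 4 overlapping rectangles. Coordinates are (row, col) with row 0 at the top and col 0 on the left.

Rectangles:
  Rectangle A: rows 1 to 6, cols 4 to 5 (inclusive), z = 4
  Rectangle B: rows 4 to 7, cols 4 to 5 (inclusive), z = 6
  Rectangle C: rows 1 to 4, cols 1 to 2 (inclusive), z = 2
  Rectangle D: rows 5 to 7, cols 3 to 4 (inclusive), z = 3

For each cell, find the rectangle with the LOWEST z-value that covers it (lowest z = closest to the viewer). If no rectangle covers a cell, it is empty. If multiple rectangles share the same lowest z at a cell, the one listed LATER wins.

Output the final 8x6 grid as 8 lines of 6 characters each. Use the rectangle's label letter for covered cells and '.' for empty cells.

......
.CC.AA
.CC.AA
.CC.AA
.CC.AA
...DDA
...DDA
...DDB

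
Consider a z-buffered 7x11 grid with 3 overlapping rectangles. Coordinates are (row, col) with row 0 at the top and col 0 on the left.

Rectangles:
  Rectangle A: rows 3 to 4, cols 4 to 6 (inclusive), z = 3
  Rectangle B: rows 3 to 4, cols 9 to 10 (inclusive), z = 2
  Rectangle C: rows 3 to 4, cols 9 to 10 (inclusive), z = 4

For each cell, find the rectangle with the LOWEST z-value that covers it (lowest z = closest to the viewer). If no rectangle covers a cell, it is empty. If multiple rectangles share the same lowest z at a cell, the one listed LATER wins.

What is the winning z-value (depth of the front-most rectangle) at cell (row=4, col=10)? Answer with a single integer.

Answer: 2

Derivation:
Check cell (4,10):
  A: rows 3-4 cols 4-6 -> outside (col miss)
  B: rows 3-4 cols 9-10 z=2 -> covers; best now B (z=2)
  C: rows 3-4 cols 9-10 z=4 -> covers; best now B (z=2)
Winner: B at z=2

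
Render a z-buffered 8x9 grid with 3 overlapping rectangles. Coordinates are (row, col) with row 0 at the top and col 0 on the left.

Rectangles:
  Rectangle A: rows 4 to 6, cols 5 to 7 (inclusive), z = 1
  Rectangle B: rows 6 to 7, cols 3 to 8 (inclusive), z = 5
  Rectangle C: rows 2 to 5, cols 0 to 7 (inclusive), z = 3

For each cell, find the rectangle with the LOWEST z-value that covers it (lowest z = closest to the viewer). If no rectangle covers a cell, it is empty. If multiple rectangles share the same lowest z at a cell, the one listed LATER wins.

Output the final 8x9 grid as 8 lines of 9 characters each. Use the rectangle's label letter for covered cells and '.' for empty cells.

.........
.........
CCCCCCCC.
CCCCCCCC.
CCCCCAAA.
CCCCCAAA.
...BBAAAB
...BBBBBB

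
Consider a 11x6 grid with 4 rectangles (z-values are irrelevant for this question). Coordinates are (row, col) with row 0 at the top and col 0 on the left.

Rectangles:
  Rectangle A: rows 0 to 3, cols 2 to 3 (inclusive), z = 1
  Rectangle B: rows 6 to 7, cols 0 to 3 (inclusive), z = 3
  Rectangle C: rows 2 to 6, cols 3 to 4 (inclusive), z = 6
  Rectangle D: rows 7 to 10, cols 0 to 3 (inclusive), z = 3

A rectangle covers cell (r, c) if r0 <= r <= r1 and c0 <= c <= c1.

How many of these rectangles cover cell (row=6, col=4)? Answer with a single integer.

Answer: 1

Derivation:
Check cell (6,4):
  A: rows 0-3 cols 2-3 -> outside (row miss)
  B: rows 6-7 cols 0-3 -> outside (col miss)
  C: rows 2-6 cols 3-4 -> covers
  D: rows 7-10 cols 0-3 -> outside (row miss)
Count covering = 1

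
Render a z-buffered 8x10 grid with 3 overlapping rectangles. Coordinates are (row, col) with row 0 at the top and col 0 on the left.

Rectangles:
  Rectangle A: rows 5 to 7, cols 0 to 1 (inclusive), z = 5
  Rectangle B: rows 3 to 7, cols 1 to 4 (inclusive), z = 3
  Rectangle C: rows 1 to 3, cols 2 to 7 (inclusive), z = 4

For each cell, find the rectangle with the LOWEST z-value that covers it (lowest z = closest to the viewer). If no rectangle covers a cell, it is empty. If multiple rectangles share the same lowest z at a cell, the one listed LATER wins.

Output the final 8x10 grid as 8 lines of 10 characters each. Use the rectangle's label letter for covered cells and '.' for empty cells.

..........
..CCCCCC..
..CCCCCC..
.BBBBCCC..
.BBBB.....
ABBBB.....
ABBBB.....
ABBBB.....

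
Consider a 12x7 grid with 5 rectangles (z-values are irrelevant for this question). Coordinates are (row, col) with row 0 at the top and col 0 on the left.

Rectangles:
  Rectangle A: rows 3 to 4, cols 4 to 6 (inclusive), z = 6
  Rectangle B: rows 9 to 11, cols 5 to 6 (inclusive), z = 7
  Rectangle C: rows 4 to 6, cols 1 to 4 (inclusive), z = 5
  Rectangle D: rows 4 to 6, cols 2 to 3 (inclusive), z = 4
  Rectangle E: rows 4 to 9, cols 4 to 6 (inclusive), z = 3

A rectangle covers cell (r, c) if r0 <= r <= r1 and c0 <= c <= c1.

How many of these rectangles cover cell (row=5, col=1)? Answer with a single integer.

Check cell (5,1):
  A: rows 3-4 cols 4-6 -> outside (row miss)
  B: rows 9-11 cols 5-6 -> outside (row miss)
  C: rows 4-6 cols 1-4 -> covers
  D: rows 4-6 cols 2-3 -> outside (col miss)
  E: rows 4-9 cols 4-6 -> outside (col miss)
Count covering = 1

Answer: 1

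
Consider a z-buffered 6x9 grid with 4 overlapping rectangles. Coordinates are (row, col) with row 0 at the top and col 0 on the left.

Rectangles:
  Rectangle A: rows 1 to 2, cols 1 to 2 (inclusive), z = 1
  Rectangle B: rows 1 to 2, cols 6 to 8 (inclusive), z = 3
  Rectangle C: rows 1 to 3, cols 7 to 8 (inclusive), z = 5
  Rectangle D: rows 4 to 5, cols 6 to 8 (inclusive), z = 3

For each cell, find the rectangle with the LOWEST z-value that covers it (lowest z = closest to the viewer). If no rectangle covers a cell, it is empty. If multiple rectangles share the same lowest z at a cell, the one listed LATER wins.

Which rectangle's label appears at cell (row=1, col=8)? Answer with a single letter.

Check cell (1,8):
  A: rows 1-2 cols 1-2 -> outside (col miss)
  B: rows 1-2 cols 6-8 z=3 -> covers; best now B (z=3)
  C: rows 1-3 cols 7-8 z=5 -> covers; best now B (z=3)
  D: rows 4-5 cols 6-8 -> outside (row miss)
Winner: B at z=3

Answer: B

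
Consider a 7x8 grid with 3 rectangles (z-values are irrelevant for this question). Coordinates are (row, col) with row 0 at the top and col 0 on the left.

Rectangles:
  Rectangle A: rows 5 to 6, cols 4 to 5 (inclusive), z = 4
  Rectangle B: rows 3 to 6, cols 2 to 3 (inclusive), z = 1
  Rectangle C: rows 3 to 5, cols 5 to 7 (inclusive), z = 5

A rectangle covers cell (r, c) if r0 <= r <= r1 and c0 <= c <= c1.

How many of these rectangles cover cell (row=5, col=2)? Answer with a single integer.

Check cell (5,2):
  A: rows 5-6 cols 4-5 -> outside (col miss)
  B: rows 3-6 cols 2-3 -> covers
  C: rows 3-5 cols 5-7 -> outside (col miss)
Count covering = 1

Answer: 1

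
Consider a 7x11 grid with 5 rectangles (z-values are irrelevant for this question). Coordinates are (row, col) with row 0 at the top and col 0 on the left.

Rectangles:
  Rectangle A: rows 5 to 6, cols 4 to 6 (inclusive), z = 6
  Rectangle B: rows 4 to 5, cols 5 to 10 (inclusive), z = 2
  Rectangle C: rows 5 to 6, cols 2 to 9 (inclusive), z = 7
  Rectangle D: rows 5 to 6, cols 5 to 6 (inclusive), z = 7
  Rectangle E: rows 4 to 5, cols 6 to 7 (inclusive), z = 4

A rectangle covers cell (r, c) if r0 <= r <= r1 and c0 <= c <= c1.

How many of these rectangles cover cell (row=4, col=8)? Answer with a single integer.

Answer: 1

Derivation:
Check cell (4,8):
  A: rows 5-6 cols 4-6 -> outside (row miss)
  B: rows 4-5 cols 5-10 -> covers
  C: rows 5-6 cols 2-9 -> outside (row miss)
  D: rows 5-6 cols 5-6 -> outside (row miss)
  E: rows 4-5 cols 6-7 -> outside (col miss)
Count covering = 1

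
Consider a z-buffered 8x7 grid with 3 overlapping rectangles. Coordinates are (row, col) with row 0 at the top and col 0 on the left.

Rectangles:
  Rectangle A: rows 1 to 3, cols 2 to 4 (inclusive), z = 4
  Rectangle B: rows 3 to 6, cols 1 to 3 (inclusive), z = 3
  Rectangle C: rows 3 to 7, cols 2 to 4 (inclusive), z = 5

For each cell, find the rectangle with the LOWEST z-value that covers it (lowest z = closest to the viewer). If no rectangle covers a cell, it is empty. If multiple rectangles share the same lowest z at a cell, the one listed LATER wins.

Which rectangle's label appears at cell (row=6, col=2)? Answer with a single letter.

Answer: B

Derivation:
Check cell (6,2):
  A: rows 1-3 cols 2-4 -> outside (row miss)
  B: rows 3-6 cols 1-3 z=3 -> covers; best now B (z=3)
  C: rows 3-7 cols 2-4 z=5 -> covers; best now B (z=3)
Winner: B at z=3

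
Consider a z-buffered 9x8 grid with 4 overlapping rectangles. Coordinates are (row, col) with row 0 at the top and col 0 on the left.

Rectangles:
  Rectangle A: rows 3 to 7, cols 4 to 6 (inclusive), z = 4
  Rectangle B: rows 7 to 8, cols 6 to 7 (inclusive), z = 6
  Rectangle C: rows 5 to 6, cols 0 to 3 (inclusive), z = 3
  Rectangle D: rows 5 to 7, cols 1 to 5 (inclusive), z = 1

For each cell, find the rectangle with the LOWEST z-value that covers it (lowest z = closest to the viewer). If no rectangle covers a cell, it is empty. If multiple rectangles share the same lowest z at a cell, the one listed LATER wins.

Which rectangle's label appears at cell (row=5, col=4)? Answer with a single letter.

Answer: D

Derivation:
Check cell (5,4):
  A: rows 3-7 cols 4-6 z=4 -> covers; best now A (z=4)
  B: rows 7-8 cols 6-7 -> outside (row miss)
  C: rows 5-6 cols 0-3 -> outside (col miss)
  D: rows 5-7 cols 1-5 z=1 -> covers; best now D (z=1)
Winner: D at z=1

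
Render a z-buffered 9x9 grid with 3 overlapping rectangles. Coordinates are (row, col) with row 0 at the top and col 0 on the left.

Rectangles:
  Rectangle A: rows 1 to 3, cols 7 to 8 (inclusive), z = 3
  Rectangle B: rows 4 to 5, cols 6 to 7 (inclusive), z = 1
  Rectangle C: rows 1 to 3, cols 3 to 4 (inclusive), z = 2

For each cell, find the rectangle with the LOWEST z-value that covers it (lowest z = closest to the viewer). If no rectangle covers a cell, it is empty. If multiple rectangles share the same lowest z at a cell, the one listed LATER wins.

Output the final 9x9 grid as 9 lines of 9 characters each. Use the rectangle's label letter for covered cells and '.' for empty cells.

.........
...CC..AA
...CC..AA
...CC..AA
......BB.
......BB.
.........
.........
.........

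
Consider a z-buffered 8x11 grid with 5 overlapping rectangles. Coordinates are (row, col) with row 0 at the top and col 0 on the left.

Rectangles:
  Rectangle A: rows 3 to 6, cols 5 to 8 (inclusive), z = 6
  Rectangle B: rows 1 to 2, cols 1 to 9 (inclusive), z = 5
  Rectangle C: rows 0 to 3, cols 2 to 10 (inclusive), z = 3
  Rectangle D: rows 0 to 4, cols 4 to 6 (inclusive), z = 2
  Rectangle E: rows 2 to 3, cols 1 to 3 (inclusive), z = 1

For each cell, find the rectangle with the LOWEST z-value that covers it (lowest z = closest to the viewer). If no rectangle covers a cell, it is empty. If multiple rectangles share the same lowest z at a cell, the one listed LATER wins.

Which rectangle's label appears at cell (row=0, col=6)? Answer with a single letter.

Answer: D

Derivation:
Check cell (0,6):
  A: rows 3-6 cols 5-8 -> outside (row miss)
  B: rows 1-2 cols 1-9 -> outside (row miss)
  C: rows 0-3 cols 2-10 z=3 -> covers; best now C (z=3)
  D: rows 0-4 cols 4-6 z=2 -> covers; best now D (z=2)
  E: rows 2-3 cols 1-3 -> outside (row miss)
Winner: D at z=2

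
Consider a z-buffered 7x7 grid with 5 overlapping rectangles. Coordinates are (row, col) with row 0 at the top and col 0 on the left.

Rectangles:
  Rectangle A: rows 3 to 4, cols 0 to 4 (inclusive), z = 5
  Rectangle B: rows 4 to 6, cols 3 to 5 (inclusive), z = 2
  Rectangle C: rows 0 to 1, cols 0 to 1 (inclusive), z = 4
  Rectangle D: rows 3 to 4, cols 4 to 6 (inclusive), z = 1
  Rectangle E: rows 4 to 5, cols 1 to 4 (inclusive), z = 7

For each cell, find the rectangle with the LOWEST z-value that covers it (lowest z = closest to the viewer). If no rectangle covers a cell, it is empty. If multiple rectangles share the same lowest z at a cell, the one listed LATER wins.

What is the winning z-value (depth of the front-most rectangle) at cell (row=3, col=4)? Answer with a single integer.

Check cell (3,4):
  A: rows 3-4 cols 0-4 z=5 -> covers; best now A (z=5)
  B: rows 4-6 cols 3-5 -> outside (row miss)
  C: rows 0-1 cols 0-1 -> outside (row miss)
  D: rows 3-4 cols 4-6 z=1 -> covers; best now D (z=1)
  E: rows 4-5 cols 1-4 -> outside (row miss)
Winner: D at z=1

Answer: 1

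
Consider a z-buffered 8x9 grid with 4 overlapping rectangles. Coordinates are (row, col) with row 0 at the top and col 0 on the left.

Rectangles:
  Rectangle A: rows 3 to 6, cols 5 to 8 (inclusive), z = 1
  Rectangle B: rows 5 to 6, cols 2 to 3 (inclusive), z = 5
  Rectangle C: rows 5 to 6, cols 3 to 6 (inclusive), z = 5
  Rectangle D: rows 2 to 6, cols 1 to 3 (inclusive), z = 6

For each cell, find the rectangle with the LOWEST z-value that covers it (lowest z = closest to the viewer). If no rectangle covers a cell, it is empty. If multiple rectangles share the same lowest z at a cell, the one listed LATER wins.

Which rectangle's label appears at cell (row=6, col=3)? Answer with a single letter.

Check cell (6,3):
  A: rows 3-6 cols 5-8 -> outside (col miss)
  B: rows 5-6 cols 2-3 z=5 -> covers; best now B (z=5)
  C: rows 5-6 cols 3-6 z=5 -> covers; best now C (z=5)
  D: rows 2-6 cols 1-3 z=6 -> covers; best now C (z=5)
Winner: C at z=5

Answer: C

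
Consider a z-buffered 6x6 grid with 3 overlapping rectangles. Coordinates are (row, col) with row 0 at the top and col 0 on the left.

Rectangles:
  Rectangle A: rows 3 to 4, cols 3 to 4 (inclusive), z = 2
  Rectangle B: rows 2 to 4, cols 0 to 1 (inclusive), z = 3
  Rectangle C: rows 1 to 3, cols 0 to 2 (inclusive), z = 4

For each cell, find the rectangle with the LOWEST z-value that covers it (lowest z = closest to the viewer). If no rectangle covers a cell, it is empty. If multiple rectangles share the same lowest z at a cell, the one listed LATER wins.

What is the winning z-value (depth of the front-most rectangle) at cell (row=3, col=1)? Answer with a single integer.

Check cell (3,1):
  A: rows 3-4 cols 3-4 -> outside (col miss)
  B: rows 2-4 cols 0-1 z=3 -> covers; best now B (z=3)
  C: rows 1-3 cols 0-2 z=4 -> covers; best now B (z=3)
Winner: B at z=3

Answer: 3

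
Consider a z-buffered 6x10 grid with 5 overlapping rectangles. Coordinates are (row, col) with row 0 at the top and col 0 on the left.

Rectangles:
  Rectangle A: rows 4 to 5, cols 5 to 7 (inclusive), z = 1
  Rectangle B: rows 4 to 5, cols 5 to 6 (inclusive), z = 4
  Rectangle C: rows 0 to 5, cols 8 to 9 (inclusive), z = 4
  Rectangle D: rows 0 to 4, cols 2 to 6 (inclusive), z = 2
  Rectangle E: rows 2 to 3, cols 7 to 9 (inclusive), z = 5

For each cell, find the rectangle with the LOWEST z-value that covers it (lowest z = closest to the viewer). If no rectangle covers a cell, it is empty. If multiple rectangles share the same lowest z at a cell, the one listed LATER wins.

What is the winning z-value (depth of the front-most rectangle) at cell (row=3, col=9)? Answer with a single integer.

Answer: 4

Derivation:
Check cell (3,9):
  A: rows 4-5 cols 5-7 -> outside (row miss)
  B: rows 4-5 cols 5-6 -> outside (row miss)
  C: rows 0-5 cols 8-9 z=4 -> covers; best now C (z=4)
  D: rows 0-4 cols 2-6 -> outside (col miss)
  E: rows 2-3 cols 7-9 z=5 -> covers; best now C (z=4)
Winner: C at z=4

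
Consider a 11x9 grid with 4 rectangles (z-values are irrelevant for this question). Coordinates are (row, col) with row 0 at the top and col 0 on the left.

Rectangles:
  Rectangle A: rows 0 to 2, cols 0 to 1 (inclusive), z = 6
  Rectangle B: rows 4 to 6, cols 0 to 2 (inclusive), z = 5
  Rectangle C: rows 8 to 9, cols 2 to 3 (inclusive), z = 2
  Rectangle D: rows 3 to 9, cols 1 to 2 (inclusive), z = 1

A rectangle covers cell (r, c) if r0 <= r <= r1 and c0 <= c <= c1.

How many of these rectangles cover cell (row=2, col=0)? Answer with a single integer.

Check cell (2,0):
  A: rows 0-2 cols 0-1 -> covers
  B: rows 4-6 cols 0-2 -> outside (row miss)
  C: rows 8-9 cols 2-3 -> outside (row miss)
  D: rows 3-9 cols 1-2 -> outside (row miss)
Count covering = 1

Answer: 1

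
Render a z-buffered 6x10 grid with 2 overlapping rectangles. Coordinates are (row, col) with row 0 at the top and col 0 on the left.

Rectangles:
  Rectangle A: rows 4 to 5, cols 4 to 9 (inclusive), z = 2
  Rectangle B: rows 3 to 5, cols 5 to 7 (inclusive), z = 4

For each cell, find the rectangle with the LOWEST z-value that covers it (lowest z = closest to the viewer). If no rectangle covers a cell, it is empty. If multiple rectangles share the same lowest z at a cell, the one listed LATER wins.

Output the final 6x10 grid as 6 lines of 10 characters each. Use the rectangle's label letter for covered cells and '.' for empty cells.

..........
..........
..........
.....BBB..
....AAAAAA
....AAAAAA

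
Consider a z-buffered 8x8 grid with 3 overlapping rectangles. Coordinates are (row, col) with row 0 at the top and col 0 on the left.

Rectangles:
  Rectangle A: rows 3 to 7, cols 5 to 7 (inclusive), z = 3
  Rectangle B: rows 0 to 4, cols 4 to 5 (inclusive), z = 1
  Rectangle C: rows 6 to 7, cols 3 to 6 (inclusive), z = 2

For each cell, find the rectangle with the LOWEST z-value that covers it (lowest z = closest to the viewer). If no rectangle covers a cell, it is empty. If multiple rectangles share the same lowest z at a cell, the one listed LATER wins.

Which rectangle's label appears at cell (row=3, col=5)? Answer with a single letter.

Check cell (3,5):
  A: rows 3-7 cols 5-7 z=3 -> covers; best now A (z=3)
  B: rows 0-4 cols 4-5 z=1 -> covers; best now B (z=1)
  C: rows 6-7 cols 3-6 -> outside (row miss)
Winner: B at z=1

Answer: B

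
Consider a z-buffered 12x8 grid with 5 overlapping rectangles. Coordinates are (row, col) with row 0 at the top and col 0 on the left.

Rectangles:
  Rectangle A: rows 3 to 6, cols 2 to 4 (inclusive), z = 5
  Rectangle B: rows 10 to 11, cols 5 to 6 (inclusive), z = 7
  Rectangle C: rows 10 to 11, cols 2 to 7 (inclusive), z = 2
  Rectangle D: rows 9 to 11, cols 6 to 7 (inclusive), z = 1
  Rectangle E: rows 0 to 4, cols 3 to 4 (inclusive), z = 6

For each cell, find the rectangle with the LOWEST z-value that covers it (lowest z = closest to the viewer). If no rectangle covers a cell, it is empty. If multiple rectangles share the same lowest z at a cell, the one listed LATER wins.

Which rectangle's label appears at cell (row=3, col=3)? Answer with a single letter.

Answer: A

Derivation:
Check cell (3,3):
  A: rows 3-6 cols 2-4 z=5 -> covers; best now A (z=5)
  B: rows 10-11 cols 5-6 -> outside (row miss)
  C: rows 10-11 cols 2-7 -> outside (row miss)
  D: rows 9-11 cols 6-7 -> outside (row miss)
  E: rows 0-4 cols 3-4 z=6 -> covers; best now A (z=5)
Winner: A at z=5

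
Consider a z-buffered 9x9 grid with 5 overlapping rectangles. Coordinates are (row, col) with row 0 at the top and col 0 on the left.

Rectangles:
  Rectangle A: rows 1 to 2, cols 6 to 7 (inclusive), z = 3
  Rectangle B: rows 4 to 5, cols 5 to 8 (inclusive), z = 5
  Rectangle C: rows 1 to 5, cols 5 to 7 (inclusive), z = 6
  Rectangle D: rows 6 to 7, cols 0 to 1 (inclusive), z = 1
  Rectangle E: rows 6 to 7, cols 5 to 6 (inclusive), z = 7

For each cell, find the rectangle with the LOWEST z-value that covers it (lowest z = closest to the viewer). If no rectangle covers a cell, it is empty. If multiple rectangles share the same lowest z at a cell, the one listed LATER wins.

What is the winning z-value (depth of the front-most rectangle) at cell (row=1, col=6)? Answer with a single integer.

Answer: 3

Derivation:
Check cell (1,6):
  A: rows 1-2 cols 6-7 z=3 -> covers; best now A (z=3)
  B: rows 4-5 cols 5-8 -> outside (row miss)
  C: rows 1-5 cols 5-7 z=6 -> covers; best now A (z=3)
  D: rows 6-7 cols 0-1 -> outside (row miss)
  E: rows 6-7 cols 5-6 -> outside (row miss)
Winner: A at z=3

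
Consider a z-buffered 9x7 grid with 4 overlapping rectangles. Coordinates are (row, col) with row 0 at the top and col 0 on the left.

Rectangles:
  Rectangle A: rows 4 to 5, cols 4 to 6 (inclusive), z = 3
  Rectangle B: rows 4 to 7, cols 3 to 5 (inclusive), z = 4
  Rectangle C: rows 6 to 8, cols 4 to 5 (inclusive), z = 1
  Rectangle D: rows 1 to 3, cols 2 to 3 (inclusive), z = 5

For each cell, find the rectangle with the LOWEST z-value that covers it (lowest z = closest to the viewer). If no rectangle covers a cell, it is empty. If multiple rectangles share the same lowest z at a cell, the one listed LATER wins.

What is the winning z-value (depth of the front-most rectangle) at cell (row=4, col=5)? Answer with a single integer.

Check cell (4,5):
  A: rows 4-5 cols 4-6 z=3 -> covers; best now A (z=3)
  B: rows 4-7 cols 3-5 z=4 -> covers; best now A (z=3)
  C: rows 6-8 cols 4-5 -> outside (row miss)
  D: rows 1-3 cols 2-3 -> outside (row miss)
Winner: A at z=3

Answer: 3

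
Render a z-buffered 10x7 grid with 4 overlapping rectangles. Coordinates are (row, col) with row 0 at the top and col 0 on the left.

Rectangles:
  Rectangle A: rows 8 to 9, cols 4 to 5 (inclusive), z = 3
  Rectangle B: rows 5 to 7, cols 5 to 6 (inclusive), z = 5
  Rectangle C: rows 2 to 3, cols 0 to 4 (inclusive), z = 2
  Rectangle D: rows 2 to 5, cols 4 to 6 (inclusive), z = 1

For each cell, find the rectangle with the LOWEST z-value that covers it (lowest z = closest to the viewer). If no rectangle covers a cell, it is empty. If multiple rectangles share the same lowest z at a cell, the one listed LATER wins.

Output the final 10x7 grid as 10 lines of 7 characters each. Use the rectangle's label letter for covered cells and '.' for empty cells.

.......
.......
CCCCDDD
CCCCDDD
....DDD
....DDD
.....BB
.....BB
....AA.
....AA.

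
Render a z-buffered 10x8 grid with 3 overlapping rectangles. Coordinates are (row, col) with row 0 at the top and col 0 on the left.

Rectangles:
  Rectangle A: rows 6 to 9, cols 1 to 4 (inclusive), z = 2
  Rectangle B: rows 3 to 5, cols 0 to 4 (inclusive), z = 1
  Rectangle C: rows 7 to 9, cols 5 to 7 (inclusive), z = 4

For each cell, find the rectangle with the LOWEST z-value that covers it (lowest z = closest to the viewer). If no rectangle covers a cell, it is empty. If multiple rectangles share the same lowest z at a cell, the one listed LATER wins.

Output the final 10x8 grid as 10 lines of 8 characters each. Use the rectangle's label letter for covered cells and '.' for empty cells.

........
........
........
BBBBB...
BBBBB...
BBBBB...
.AAAA...
.AAAACCC
.AAAACCC
.AAAACCC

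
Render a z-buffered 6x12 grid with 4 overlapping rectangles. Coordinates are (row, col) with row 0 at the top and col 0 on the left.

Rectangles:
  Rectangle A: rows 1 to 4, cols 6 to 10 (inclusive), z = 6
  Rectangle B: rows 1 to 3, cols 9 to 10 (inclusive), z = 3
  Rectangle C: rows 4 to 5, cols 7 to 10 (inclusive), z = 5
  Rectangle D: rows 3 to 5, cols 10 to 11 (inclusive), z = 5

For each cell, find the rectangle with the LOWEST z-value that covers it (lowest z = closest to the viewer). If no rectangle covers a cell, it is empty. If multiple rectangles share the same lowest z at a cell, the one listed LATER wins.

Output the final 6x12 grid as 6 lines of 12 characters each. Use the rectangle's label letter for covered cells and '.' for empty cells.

............
......AAABB.
......AAABB.
......AAABBD
......ACCCDD
.......CCCDD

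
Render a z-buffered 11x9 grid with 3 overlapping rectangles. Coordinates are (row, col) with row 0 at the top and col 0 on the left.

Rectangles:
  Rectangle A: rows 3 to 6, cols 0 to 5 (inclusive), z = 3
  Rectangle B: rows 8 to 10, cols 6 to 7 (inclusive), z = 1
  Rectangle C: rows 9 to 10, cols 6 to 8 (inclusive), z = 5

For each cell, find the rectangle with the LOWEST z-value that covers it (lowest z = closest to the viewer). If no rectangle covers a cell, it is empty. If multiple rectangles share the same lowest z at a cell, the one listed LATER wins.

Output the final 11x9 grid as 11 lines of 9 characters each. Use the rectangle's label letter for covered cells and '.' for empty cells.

.........
.........
.........
AAAAAA...
AAAAAA...
AAAAAA...
AAAAAA...
.........
......BB.
......BBC
......BBC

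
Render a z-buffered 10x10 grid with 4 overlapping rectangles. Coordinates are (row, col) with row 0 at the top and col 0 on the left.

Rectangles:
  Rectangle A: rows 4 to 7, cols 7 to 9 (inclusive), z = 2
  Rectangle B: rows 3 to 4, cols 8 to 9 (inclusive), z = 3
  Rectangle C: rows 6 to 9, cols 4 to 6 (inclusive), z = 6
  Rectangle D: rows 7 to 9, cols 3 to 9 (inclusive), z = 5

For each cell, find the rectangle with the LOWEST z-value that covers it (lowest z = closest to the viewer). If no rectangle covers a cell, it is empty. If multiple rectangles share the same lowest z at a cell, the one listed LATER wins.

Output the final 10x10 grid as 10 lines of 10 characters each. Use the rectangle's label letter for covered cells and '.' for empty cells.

..........
..........
..........
........BB
.......AAA
.......AAA
....CCCAAA
...DDDDAAA
...DDDDDDD
...DDDDDDD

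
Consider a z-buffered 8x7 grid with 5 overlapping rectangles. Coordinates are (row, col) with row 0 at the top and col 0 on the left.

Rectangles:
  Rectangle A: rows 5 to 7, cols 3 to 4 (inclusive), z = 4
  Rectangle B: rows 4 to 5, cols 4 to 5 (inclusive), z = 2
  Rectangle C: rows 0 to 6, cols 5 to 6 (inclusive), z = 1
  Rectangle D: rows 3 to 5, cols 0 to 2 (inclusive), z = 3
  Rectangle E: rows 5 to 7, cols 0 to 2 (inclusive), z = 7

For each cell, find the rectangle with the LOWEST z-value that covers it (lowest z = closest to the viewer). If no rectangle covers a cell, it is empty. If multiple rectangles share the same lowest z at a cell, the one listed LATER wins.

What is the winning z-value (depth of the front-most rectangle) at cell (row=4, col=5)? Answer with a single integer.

Answer: 1

Derivation:
Check cell (4,5):
  A: rows 5-7 cols 3-4 -> outside (row miss)
  B: rows 4-5 cols 4-5 z=2 -> covers; best now B (z=2)
  C: rows 0-6 cols 5-6 z=1 -> covers; best now C (z=1)
  D: rows 3-5 cols 0-2 -> outside (col miss)
  E: rows 5-7 cols 0-2 -> outside (row miss)
Winner: C at z=1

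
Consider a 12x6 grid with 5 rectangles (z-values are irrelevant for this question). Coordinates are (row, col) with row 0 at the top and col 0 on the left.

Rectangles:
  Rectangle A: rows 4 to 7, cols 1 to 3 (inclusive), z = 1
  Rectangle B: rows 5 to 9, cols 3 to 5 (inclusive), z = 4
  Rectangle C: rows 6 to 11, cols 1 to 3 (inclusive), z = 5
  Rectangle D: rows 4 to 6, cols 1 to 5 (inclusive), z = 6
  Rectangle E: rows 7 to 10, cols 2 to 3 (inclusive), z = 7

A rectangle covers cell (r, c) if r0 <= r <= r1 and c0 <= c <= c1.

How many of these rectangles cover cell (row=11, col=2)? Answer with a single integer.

Answer: 1

Derivation:
Check cell (11,2):
  A: rows 4-7 cols 1-3 -> outside (row miss)
  B: rows 5-9 cols 3-5 -> outside (row miss)
  C: rows 6-11 cols 1-3 -> covers
  D: rows 4-6 cols 1-5 -> outside (row miss)
  E: rows 7-10 cols 2-3 -> outside (row miss)
Count covering = 1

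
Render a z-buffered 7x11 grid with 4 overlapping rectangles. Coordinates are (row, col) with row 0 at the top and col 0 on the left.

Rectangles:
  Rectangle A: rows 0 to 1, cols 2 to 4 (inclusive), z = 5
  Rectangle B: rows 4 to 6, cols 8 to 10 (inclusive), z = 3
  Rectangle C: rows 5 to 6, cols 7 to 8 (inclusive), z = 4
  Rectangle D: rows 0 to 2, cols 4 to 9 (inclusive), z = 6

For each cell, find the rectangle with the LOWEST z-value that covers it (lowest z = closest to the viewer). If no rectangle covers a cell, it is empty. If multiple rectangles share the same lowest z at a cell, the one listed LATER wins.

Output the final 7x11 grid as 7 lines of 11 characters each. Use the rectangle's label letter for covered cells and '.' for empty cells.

..AAADDDDD.
..AAADDDDD.
....DDDDDD.
...........
........BBB
.......CBBB
.......CBBB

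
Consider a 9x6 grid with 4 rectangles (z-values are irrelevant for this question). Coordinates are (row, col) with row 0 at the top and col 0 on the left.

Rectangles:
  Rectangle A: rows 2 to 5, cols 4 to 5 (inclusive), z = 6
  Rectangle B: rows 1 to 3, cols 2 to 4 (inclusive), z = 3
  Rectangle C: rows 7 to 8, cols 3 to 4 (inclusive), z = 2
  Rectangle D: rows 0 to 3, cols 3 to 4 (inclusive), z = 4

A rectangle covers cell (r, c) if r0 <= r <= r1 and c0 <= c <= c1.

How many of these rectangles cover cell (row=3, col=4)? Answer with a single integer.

Check cell (3,4):
  A: rows 2-5 cols 4-5 -> covers
  B: rows 1-3 cols 2-4 -> covers
  C: rows 7-8 cols 3-4 -> outside (row miss)
  D: rows 0-3 cols 3-4 -> covers
Count covering = 3

Answer: 3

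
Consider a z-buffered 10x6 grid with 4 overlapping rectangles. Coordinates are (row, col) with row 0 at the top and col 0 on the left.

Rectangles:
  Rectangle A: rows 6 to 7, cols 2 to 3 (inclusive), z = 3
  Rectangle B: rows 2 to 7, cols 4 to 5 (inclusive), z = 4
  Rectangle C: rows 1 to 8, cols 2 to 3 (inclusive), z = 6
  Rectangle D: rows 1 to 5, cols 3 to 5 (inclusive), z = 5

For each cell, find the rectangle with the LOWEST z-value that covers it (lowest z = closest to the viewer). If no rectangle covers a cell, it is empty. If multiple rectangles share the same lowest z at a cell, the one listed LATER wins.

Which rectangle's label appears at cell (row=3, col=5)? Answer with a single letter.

Check cell (3,5):
  A: rows 6-7 cols 2-3 -> outside (row miss)
  B: rows 2-7 cols 4-5 z=4 -> covers; best now B (z=4)
  C: rows 1-8 cols 2-3 -> outside (col miss)
  D: rows 1-5 cols 3-5 z=5 -> covers; best now B (z=4)
Winner: B at z=4

Answer: B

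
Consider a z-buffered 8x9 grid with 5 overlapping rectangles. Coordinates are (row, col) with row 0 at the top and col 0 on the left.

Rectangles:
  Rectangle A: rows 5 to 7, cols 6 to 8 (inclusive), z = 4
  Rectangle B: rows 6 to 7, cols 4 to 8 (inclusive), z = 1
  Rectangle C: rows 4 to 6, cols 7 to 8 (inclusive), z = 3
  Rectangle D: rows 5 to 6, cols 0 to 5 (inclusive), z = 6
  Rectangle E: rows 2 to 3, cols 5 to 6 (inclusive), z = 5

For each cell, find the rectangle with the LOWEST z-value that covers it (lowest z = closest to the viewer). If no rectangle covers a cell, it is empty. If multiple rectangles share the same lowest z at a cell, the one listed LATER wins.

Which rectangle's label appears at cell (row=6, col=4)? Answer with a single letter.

Check cell (6,4):
  A: rows 5-7 cols 6-8 -> outside (col miss)
  B: rows 6-7 cols 4-8 z=1 -> covers; best now B (z=1)
  C: rows 4-6 cols 7-8 -> outside (col miss)
  D: rows 5-6 cols 0-5 z=6 -> covers; best now B (z=1)
  E: rows 2-3 cols 5-6 -> outside (row miss)
Winner: B at z=1

Answer: B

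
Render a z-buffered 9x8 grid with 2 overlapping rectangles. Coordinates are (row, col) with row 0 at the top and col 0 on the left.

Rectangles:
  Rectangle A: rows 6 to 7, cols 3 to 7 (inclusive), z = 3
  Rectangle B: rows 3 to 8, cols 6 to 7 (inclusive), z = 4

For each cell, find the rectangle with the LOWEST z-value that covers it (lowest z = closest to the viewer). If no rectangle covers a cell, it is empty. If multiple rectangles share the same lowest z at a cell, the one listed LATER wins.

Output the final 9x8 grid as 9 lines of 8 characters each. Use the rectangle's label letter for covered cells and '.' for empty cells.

........
........
........
......BB
......BB
......BB
...AAAAA
...AAAAA
......BB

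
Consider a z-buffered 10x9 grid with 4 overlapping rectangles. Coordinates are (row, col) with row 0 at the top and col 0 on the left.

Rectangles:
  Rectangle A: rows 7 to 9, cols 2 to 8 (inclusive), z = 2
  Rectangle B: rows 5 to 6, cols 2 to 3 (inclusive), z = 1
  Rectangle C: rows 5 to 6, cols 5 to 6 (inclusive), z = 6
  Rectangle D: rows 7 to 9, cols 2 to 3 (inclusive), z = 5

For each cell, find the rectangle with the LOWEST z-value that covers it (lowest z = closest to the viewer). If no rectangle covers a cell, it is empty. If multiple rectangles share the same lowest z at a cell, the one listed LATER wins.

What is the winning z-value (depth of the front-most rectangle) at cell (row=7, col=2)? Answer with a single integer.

Answer: 2

Derivation:
Check cell (7,2):
  A: rows 7-9 cols 2-8 z=2 -> covers; best now A (z=2)
  B: rows 5-6 cols 2-3 -> outside (row miss)
  C: rows 5-6 cols 5-6 -> outside (row miss)
  D: rows 7-9 cols 2-3 z=5 -> covers; best now A (z=2)
Winner: A at z=2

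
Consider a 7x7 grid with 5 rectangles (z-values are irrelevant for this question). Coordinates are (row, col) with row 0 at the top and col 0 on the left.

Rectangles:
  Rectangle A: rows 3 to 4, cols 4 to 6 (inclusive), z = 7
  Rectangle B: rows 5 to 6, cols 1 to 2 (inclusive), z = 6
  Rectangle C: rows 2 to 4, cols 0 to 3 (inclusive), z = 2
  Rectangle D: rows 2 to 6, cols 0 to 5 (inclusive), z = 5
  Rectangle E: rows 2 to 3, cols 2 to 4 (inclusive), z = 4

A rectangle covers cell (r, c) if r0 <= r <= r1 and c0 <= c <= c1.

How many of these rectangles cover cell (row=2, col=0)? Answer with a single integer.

Answer: 2

Derivation:
Check cell (2,0):
  A: rows 3-4 cols 4-6 -> outside (row miss)
  B: rows 5-6 cols 1-2 -> outside (row miss)
  C: rows 2-4 cols 0-3 -> covers
  D: rows 2-6 cols 0-5 -> covers
  E: rows 2-3 cols 2-4 -> outside (col miss)
Count covering = 2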